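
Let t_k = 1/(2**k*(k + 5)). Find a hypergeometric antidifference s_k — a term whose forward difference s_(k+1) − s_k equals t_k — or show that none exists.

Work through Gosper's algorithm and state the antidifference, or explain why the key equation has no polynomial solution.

none (Gosper's algorithm certifies no s_k)

Step 1: r(k) = (k + 5)/(2*(k + 6)).
Take A(k)=k/2 + 5/2, B(k)=k + 6, C(k)=1.
f must satisfy (k/2 + 5/2)·f(k+1) − (k + 5)·f(k) = 1.
Bound: deg f ≤ -1.
Bound -1 < 0, so the key equation has no polynomial solution.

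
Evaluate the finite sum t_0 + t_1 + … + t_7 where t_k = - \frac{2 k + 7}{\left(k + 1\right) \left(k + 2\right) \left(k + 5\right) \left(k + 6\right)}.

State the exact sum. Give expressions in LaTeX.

Σ = -112/585

The ratio is (k + 1)*(k + 5)*(2*k + 9)/((k + 3)*(k + 7)*(2*k + 7)).
Gosper form: A/B · C(k+1)/C(k) with A=k + 1, B=k + 7, C=k**3 + 21*k**2/2 + 73*k/2 + 42.
Key eq: (k + 1)·f(k+1) = (k + 6)·f(k) + (k**3 + 21*k**2/2 + 73*k/2 + 42).
d = 5 from the (1,1,3) case.
Solving with deg f ≤ 5: f(k) = k*(k + 2)*(k + 3)*(k + 4)*(k + 6)/10.
Get s_k = R·t_k = k*(-k - 6)/(5*(k**2 + 6*k + 5)) with R(k) = B(k−1)f(k)/C(k) = k*(k + 2)*(k + 6)**2/(5*(2*k + 7)).
Check: Δs_k = (-2*k - 7)/(k**4 + 14*k**3 + 65*k**2 + 112*k + 60). ✓
Sum = s_(8) − s_(0); s_(8) = -112/585, s_(0) = 0 ⇒ -112/585.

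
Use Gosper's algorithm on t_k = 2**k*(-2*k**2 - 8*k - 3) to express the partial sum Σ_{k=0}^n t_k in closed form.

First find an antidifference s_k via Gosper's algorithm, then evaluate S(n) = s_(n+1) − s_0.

The ratio is 2*(2*k**2 + 12*k + 13)/(2*k**2 + 8*k + 3).
So A=2 and B=1, with C=k**2 + 4*k + 3/2.
Set up (2)·f(k+1) − (1)·f(k) − (k**2 + 4*k + 3/2) = 0.
From deg A=0, deg B=0, deg C=2: d=2.
Coefficient equations give f(k) = (2*k**2 - 1)/2.
Certificate R = B(k−1)f/C = (2*k**2 - 1)/(2*k**2 + 8*k + 3) gives s_k = 2**k*(1 - 2*k**2).
Verify: 2**k*(-2*k**2 - 8*k - 3) matches t_k.
Evaluate: s_(n+1) = 2**(n + 1)*(-2*n**2 - 4*n - 1); subtract s_(0) = 1 ⇒ S(n) = -4*2**n*n**2 - 8*2**n*n - 2*2**n - 1.

S(n) = -4*2**n*n**2 - 8*2**n*n - 2*2**n - 1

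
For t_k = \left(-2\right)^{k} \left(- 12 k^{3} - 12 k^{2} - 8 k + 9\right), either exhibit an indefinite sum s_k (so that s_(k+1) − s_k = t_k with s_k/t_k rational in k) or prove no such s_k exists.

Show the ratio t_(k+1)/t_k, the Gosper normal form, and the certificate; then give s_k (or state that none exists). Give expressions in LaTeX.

Ratio r(k) = 2*(-12*k**3 - 48*k**2 - 68*k - 23)/(12*k**3 + 12*k**2 + 8*k - 9).
So A=-2 and B=1, with C=k**3 + k**2 + 2*k/3 - 3/4.
f must satisfy (-2)·f(k+1) − (1)·f(k) = k**3 + k**2 + 2*k/3 - 3/4.
From deg A=0, deg B=0, deg C=3: d=3.
Solve for f: f(k) = -(4*k**3 - 4*k**2 - 3)/12 (degree 3 ≤ 3).
Certificate R = B(k−1)f/C = -(4*k**3 - 4*k**2 - 3)/(12*k**3 + 12*k**2 + 8*k - 9) gives s_k = (-2)**k*(4*k**3 - 4*k**2 - 3).
s_(k+1) − s_k = (-2)**k*(-12*k**3 - 12*k**2 - 8*k + 9) = t_k.

s_k = \left(-2\right)^{k} \left(4 k^{3} - 4 k^{2} - 3\right)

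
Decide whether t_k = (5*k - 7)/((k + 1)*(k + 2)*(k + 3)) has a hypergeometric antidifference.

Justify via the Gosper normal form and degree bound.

Yes. s_k = k*(-k - 13)/(2*(k + 1)*(k + 2)).

Compute t_(k+1)/t_k: get (k + 1)*(5*k - 2)/((k + 4)*(5*k - 7)).
Factor: A=k + 1; B=k + 4; C=k - 7/5.
Set up (k + 1)·f(k+1) − (k + 3)·f(k) − (k - 7/5) = 0.
Degrees (1,1,1) ⇒ d ≤ 2.
Solving with deg f ≤ 2: f(k) = -k*(k + 13)/10.
R(k) = B(k−1)·f(k)/C(k) = -k*(k + 3)*(k + 13)/(2*(5*k - 7)); s_k = R·t_k = k*(-k - 13)/(2*(k + 1)*(k + 2)).
Verify: (5*k - 7)/(k**3 + 6*k**2 + 11*k + 6) matches t_k.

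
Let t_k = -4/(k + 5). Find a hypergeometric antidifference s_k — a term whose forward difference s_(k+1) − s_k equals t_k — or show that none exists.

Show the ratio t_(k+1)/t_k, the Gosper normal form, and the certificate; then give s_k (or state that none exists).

no hypergeometric antidifference exists

The ratio is (k + 5)/(k + 6).
Gosper form: A/B · C(k+1)/C(k) with A=k + 5, B=k + 6, C=1.
Solve (k + 5)·f(k+1) − (k + 5)·f(k) = 1.
Bound: deg f ≤ 0.
Put f(k) = c0: A·f(k+1) − B(k−1)·f(k) − C = -1; need -1 = 0 — inconsistent ⇒ no f, not summable.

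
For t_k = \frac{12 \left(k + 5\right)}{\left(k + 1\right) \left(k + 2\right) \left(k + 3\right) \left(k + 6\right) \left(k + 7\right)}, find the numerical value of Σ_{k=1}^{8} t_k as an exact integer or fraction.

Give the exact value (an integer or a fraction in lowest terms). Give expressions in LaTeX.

Σ = 536/5775

Ratio r(k) = (k + 1)*(k + 6)**2/((k + 4)*(k + 5)*(k + 8)).
Gosper form: A/B · C(k+1)/C(k) with A=k + 1, B=k + 8, C=k**3 + 14*k**2 + 65*k + 100.
Key eq: (k + 1)·f(k+1) = (k + 7)·f(k) + (k**3 + 14*k**2 + 65*k + 100).
d = 6 from the (1,1,3) case.
Coefficient equations give f(k) = k*(k + 3)*(k + 4)**2*(k + 5)**2/36.
R(k) = B(k−1)·f(k)/C(k) = k*(k + 3)*(k + 4)*(k + 7)/36; s_k = R·t_k = k*(k**2 + 9*k + 20)/(3*(k**3 + 9*k**2 + 20*k + 12)).
s_(k+1) − s_k = 12*(k + 5)/(k**5 + 19*k**4 + 131*k**3 + 401*k**2 + 540*k + 252) = t_k.
Evaluate s at k=9 and k=1: 91/275 and 5/21; difference 536/5775.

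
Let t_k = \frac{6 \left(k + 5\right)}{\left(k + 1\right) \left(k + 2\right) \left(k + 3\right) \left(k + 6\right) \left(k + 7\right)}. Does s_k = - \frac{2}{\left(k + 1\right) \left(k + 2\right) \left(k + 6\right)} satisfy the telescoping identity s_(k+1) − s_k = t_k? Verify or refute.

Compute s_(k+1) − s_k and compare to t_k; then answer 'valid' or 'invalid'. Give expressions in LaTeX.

Valid: the claim telescopes to t_k.

s_(k+1) = -2/((k + 2)*(k + 3)*(k + 7))
s_(k+1) − s_k = 6*(k + 5)/(k**5 + 19*k**4 + 131*k**3 + 401*k**2 + 540*k + 252)
(s_(k+1) − s_k) − t_k = 0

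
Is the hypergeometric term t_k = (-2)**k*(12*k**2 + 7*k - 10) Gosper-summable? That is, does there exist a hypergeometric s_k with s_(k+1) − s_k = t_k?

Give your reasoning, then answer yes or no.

Step 1: r(k) = 2*(-7*k - 12*(k + 1)**2 + 3)/(12*k**2 + 7*k - 10).
So A=-2 and B=1, with C=k**2 + 7*k/12 - 5/6.
Set up (-2)·f(k+1) − (1)·f(k) − (k**2 + 7*k/12 - 5/6) = 0.
Degrees (0,0,2) ⇒ d ≤ 2.
Solve for f: f(k) = -(4*k**2 - 3*k - 4)/12 (degree 2 ≤ 2).
Get s_k = R·t_k = (-2)**k*(-4*k**2 + 3*k + 4) with R(k) = B(k−1)f(k)/C(k) = -(4*k**2 - 3*k - 4)/((3*k - 2)*(4*k + 5)).
Check: Δs_k = (-2)**k*(12*k**2 + 7*k - 10). ✓

Yes. s_k = (-2)**k*(-4*k**2 + 3*k + 4).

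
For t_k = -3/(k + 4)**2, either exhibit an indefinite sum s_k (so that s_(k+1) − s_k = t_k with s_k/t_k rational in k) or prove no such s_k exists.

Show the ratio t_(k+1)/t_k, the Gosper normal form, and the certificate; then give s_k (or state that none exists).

The ratio is (k + 4)**2/(k + 5)**2.
Normal form (A,B,C) = (k**2 + 8*k + 16, k**2 + 10*k + 25, 1).
Key eq: (k**2 + 8*k + 16)·f(k+1) = (k**2 + 8*k + 16)·f(k) + (1).
Degrees (2,2,0) ⇒ d ≤ 0.
Put f(k) = c0: A·f(k+1) − B(k−1)·f(k) − C = -1; need -1 = 0 — inconsistent ⇒ no f, not summable.

not Gosper-summable; s_k does not exist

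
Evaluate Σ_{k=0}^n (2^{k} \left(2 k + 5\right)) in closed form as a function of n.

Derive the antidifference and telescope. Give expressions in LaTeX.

Compute t_(k+1)/t_k: get 2*(2*k + 7)/(2*k + 5).
Take A(k)=2, B(k)=1, C(k)=k + 5/2.
Set up (2)·f(k+1) − (1)·f(k) − (k + 5/2) = 0.
From deg A=0, deg B=0, deg C=1: d=1.
A polynomial solution: f(k) = (2*k + 1)/2.
R(k) = B(k−1)·f(k)/C(k) = (2*k + 1)/(2*k + 5); s_k = R·t_k = 2**k*(2*k + 1).
Δs = 2**k*(2*k + 5), as required.
s_(n+1) = 2**(n + 1)*(2*n + 3) and s_(0) = 1, so S(n) = 4*2**n*n + 6*2**n - 1.

S(n) = 4 \cdot 2^{n} n + 6 \cdot 2^{n} - 1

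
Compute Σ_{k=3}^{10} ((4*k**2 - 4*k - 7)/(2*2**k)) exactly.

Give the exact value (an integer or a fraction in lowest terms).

r(k) = (4*k**2 + 4*k - 7)/(2*(4*k**2 - 4*k - 7)) after simplifying.
Factor: A=1/2; B=1; C=k**2 - k - 7/4.
Solve (1/2)·f(k+1) − (1)·f(k) = k**2 - k - 7/4.
Degrees (0,0,2) ⇒ d ≤ 2.
Match coefficients ⇒ f(k) = -(2*k + 1)**2/2.
Then R = B(k−1)f/C = -2*(2*k + 1)**2/(4*k**2 - 4*k - 7), so s_k = R(k)·t_k = (-4*k**2 - 4*k - 1)/2**k.
Δs = (4*k**2 - 4*k - 7)/(2*2**k), as required.
Sum = s_(11) − s_(3); s_(11) = -529/2048, s_(3) = -49/8 ⇒ 12015/2048.

Σ = 12015/2048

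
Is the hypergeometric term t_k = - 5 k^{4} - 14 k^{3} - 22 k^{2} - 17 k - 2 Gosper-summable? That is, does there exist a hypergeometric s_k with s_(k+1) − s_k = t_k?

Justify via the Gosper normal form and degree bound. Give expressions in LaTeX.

Yes. s_k = k \left(- k^{4} - k^{3} - 2 k^{2} - k + 3\right).

Ratio r(k) = (5*k**4 + 34*k**3 + 94*k**2 + 123*k + 60)/(5*k**4 + 14*k**3 + 22*k**2 + 17*k + 2).
A = 1, B = 1, C = k**4 + 14*k**3/5 + 22*k**2/5 + 17*k/5 + 2/5.
Solve (1)·f(k+1) − (1)·f(k) = k**4 + 14*k**3/5 + 22*k**2/5 + 17*k/5 + 2/5.
deg f ≤ 5 (via 0,0,4).
Coefficient equations give f(k) = k*(k**4 + k**3 + 2*k**2 + k - 3)/5.
Then R = B(k−1)f/C = k*(k**4 + k**3 + 2*k**2 + k - 3)/(5*k**4 + 14*k**3 + 22*k**2 + 17*k + 2), so s_k = R(k)·t_k = k*(-k**4 - k**3 - 2*k**2 - k + 3).
Check: Δs_k = -5*k**4 - 14*k**3 - 22*k**2 - 17*k - 2. ✓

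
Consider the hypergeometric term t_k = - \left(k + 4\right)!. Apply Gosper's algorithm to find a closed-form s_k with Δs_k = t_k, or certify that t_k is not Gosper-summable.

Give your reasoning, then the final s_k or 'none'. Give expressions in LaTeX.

not Gosper-summable; s_k does not exist

Ratio r(k) = k + 5.
Gosper form: A/B · C(k+1)/C(k) with A=k + 5, B=1, C=1.
Set up (k + 5)·f(k+1) − (1)·f(k) − (1) = 0.
d = -1 from the (1,0,0) case.
d = -1 < 0 ⇒ no nonzero polynomial f; not summable.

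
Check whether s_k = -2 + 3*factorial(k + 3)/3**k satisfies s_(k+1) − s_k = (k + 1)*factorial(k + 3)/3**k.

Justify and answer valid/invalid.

Valid — Δs_k = t_k.

s_(k+1) = 3*3**(-k - 1)*factorial(k + 4) - 2
s_(k+1) − s_k = (k + 1)*factorial(k + 3)/3**k
(s_(k+1) − s_k) − t_k = 0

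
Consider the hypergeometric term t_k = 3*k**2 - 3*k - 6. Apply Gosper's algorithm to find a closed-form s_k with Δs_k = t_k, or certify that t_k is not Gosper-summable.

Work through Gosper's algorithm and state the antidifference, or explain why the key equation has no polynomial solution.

s_k = k*(k**2 - 3*k - 4)

The ratio is (k**2 + k - 2)/(k**2 - k - 2).
So A=1 and B=1, with C=k**2 - k - 2.
Solve (1)·f(k+1) − (1)·f(k) = k**2 - k - 2.
From deg A=0, deg B=0, deg C=2: d=3.
A polynomial solution: f(k) = k*(k - 4)*(k + 1)/3.
Get s_k = R·t_k = k*(k**2 - 3*k - 4) with R(k) = B(k−1)f(k)/C(k) = k*(k - 4)/(3*(k - 2)).
s_(k+1) − s_k = 3*k**2 - 3*k - 6 = t_k.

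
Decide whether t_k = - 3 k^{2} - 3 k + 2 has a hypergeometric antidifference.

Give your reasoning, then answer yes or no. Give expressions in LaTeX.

Yes. s_k = k \left(3 - k^{2}\right).

Step 1: r(k) = (3*k**2 + 9*k + 4)/(3*k**2 + 3*k - 2).
Normal form (A,B,C) = (1, 1, k**2 + k - 2/3).
f must satisfy (1)·f(k+1) − (1)·f(k) = k**2 + k - 2/3.
From deg A=0, deg B=0, deg C=2: d=3.
Solving with deg f ≤ 3: f(k) = k*(k**2 - 3)/3.
Get s_k = R·t_k = k*(3 - k**2) with R(k) = B(k−1)f(k)/C(k) = k*(k**2 - 3)/(3*k**2 + 3*k - 2).
Verify: -3*k**2 - 3*k + 2 matches t_k.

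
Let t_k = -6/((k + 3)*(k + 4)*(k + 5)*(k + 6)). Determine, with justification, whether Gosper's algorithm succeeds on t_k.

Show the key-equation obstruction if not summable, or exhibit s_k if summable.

Yes. s_k = k*(-k**2 - 12*k - 47)/(30*(k + 3)*(k + 4)*(k + 5)).

The ratio is (k + 3)/(k + 7).
A = k + 3, B = k + 7, C = 1.
Solve (k + 3)·f(k+1) − (k + 6)·f(k) = 1.
From deg A=1, deg B=1, deg C=0: d=3.
Coefficient equations give f(k) = k*(k**2 + 12*k + 47)/180.
Then R = B(k−1)f/C = k*(k + 6)*(k**2 + 12*k + 47)/180, so s_k = R(k)·t_k = k*(-k**2 - 12*k - 47)/(30*(k + 3)*(k + 4)*(k + 5)).
Δs = -6/(k**4 + 18*k**3 + 119*k**2 + 342*k + 360), as required.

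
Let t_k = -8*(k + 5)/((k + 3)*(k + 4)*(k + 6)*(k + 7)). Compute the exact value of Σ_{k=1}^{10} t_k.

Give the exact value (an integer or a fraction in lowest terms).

Ratio r(k) = (k + 3)*(k + 6)**2/((k + 5)**2*(k + 8)).
Factor: A=k + 3; B=k + 8; C=k**2 + 10*k + 25.
Key eq: (k + 3)·f(k+1) = (k + 7)·f(k) + (k**2 + 10*k + 25).
Degrees (1,1,2) ⇒ d ≤ 4.
Solve for f: f(k) = k*(k + 4)*(k + 5)*(k + 9)/36 (degree 4 ≤ 4).
Get s_k = R·t_k = 2*k*(-k - 9)/(9*(k**2 + 9*k + 18)) with R(k) = B(k−1)f(k)/C(k) = k*(k + 4)*(k + 7)*(k + 9)/(36*(k + 5)).
s_(k+1) − s_k = 8*(-k - 5)/(k**4 + 20*k**3 + 145*k**2 + 450*k + 504) = t_k.
Σ_(k=1)^(10) t_k = s_(11) − s_(1) = -220/1071 − (-5/63) = -15/119.

Σ = -15/119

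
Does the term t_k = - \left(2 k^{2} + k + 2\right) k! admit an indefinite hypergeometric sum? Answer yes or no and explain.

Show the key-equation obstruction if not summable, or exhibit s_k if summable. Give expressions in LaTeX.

Yes. s_k = - \left(2 k - 1\right) k!.

Compute t_(k+1)/t_k: get (k + 1)*(k + 2*(k + 1)**2 + 3)/(2*k**2 + k + 2).
A = k + 1, B = 1, C = k**2 + k/2 + 1.
f must satisfy (k + 1)·f(k+1) − (1)·f(k) = k**2 + k/2 + 1.
Degrees (1,0,2) ⇒ d ≤ 1.
Coefficient equations give f(k) = (2*k - 1)/2.
Certificate R = B(k−1)f/C = (2*k - 1)/(2*k**2 + k + 2) gives s_k = -(2*k - 1)*factorial(k).
Check: Δs_k = -(2*k**2 + k + 2)*factorial(k). ✓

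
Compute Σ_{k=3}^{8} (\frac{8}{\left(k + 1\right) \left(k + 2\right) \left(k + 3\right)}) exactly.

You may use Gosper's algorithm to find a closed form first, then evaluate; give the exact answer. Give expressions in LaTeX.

Σ = 9/55

r(k) = (k + 1)/(k + 4) after simplifying.
Normal form (A,B,C) = (k + 1, k + 4, 1).
Need (k + 1)·f(k+1) − (k + 3)·f(k) = 1.
Degrees (1,1,0) ⇒ d ≤ 2.
A polynomial solution: f(k) = k*(k + 3)/4.
Get s_k = R·t_k = 2*k*(k + 3)/((k + 1)*(k + 2)) with R(k) = B(k−1)f(k)/C(k) = k*(k + 3)**2/4.
Δs = 8/(k**3 + 6*k**2 + 11*k + 6), as required.
Evaluate s at k=9 and k=3: 108/55 and 9/5; difference 9/55.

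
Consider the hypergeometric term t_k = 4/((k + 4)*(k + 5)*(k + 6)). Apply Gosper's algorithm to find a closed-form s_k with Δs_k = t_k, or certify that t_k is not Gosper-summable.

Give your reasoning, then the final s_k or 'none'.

Ratio r(k) = (k + 4)/(k + 7).
So A=k + 4 and B=k + 7, with C=1.
Key eq: (k + 4)·f(k+1) = (k + 6)·f(k) + (1).
deg f ≤ 2 (via 1,1,0).
A polynomial solution: f(k) = k*(k + 9)/40.
Then R = B(k−1)f/C = k*(k + 6)*(k + 9)/40, so s_k = R(k)·t_k = k*(k + 9)/(10*(k + 4)*(k + 5)).
Δs = 4/(k**3 + 15*k**2 + 74*k + 120), as required.

s_k = k*(k + 9)/(10*(k + 4)*(k + 5))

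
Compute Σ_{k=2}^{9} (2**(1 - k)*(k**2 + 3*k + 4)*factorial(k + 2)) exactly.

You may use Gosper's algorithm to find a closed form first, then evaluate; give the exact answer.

r(k) = (k + 3)*(3*k + (k + 1)**2 + 7)/(2*(k**2 + 3*k + 4)) after simplifying.
Gosper form: A/B · C(k+1)/C(k) with A=k/2 + 3/2, B=1, C=k**2 + 3*k + 4.
Solve (k/2 + 3/2)·f(k+1) − (1)·f(k) = k**2 + 3*k + 4.
deg f ≤ 1 (via 1,0,2).
A polynomial solution: f(k) = 2*(k + 1).
Get s_k = R·t_k = 2**(2 - k)*(k + 1)*factorial(k + 2) with R(k) = B(k−1)f(k)/C(k) = 2*(k + 1)/(k**2 + 3*k + 4).
s_(k+1) − s_k = 2**(1 - k)*(k**2 + 3*k + 4)*factorial(k + 2) = t_k.
Telescoping: Σ = s_(10) − s_(2) = 20582100 − (72) = 20582028.

Σ = 20582028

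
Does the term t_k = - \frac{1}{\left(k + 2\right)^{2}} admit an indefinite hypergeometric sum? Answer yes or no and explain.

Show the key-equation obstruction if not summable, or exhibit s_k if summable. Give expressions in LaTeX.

No — key equation has no polynomial f.

Ratio r(k) = (k + 2)**2/(k + 3)**2.
Normal form (A,B,C) = (k**2 + 4*k + 4, k**2 + 6*k + 9, 1).
Need (k**2 + 4*k + 4)·f(k+1) − (k**2 + 4*k + 4)·f(k) = 1.
deg f ≤ 0 (via 2,2,0).
Write f(k) = c0. Then LHS − RHS = -1, requiring -1 = 0: contradictory. No certificate.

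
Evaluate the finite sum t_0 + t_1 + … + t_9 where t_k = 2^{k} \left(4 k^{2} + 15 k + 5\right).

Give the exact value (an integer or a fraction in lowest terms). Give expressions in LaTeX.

r(k) = 2*(4*k**2 + 23*k + 24)/(4*k**2 + 15*k + 5) after simplifying.
A = 2, B = 1, C = k**2 + 15*k/4 + 5/4.
f must satisfy (2)·f(k+1) − (1)·f(k) = k**2 + 15*k/4 + 5/4.
Bound: deg f ≤ 2.
Solve for f: f(k) = (4*k**2 - k - 1)/4 (degree 2 ≤ 2).
Get s_k = R·t_k = 2**k*(4*k**2 - k - 1) with R(k) = B(k−1)f(k)/C(k) = (4*k**2 - k - 1)/(4*k**2 + 15*k + 5).
s_(k+1) − s_k = 2**k*(4*k**2 + 15*k + 5) = t_k.
Sum = s_(10) − s_(0); s_(10) = 398336, s_(0) = -1 ⇒ 398337.

Σ = 398337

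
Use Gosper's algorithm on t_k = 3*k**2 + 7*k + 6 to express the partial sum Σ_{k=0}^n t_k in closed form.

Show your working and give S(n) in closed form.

r(k) = (3*k**2 + 13*k + 16)/(3*k**2 + 7*k + 6) after simplifying.
Factor: A=1; B=1; C=k**2 + 7*k/3 + 2.
Set up (1)·f(k+1) − (1)·f(k) − (k**2 + 7*k/3 + 2) = 0.
From deg A=0, deg B=0, deg C=2: d=3.
A polynomial solution: f(k) = k*(k**2 + 2*k + 3)/3.
So s_k = (B(k−1)f/C)·t_k = (k*(k**2 + 2*k + 3)/(3*k**2 + 7*k + 6))·t_k = k*(k**2 + 2*k + 3).
Verify: 3*k**2 + 7*k + 6 matches t_k.
s_(n+1) = n**3 + 5*n**2 + 10*n + 6 and s_(0) = 0, so S(n) = n**3 + 5*n**2 + 10*n + 6.

S(n) = n**3 + 5*n**2 + 10*n + 6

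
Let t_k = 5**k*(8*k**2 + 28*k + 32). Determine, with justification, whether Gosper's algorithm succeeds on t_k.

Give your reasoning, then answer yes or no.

Ratio r(k) = 5*(2*k**2 + 11*k + 17)/(2*k**2 + 7*k + 8).
Take A(k)=5, B(k)=1, C(k)=k**2 + 7*k/2 + 4.
Key eq: (5)·f(k+1) = (1)·f(k) + (k**2 + 7*k/2 + 4).
From deg A=0, deg B=0, deg C=2: d=2.
Match coefficients ⇒ f(k) = (2*k**2 + 2*k + 3)/8.
Get s_k = R·t_k = 5**k*(2*k**2 + 2*k + 3) with R(k) = B(k−1)f(k)/C(k) = (2*k**2 + 2*k + 3)/(4*(2*k**2 + 7*k + 8)).
Verify: 5**k*(8*k**2 + 28*k + 32) matches t_k.

Yes. s_k = 5**k*(2*k**2 + 2*k + 3).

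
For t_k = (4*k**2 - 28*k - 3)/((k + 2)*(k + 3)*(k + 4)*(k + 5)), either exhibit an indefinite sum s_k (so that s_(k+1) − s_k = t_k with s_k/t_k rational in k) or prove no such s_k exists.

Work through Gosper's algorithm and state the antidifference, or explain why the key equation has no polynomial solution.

Ratio r(k) = (k + 2)*(28*k - 4*(k + 1)**2 + 31)/((k + 6)*(-4*k**2 + 28*k + 3)).
Normal form (A,B,C) = (k + 2, k + 6, k**2 - 7*k - 3/4).
Set up (k + 2)·f(k+1) − (k + 5)·f(k) − (k**2 - 7*k - 3/4) = 0.
Degrees (1,1,2) ⇒ d ≤ 3.
A polynomial solution: f(k) = -k*(k**2 + 105*k - 70)/96.
Certificate R = B(k−1)f/C = -k*(k + 5)*(k**2 + 105*k - 70)/(24*(4*k**2 - 28*k - 3)) gives s_k = k*(-k**2 - 105*k + 70)/(24*(k + 2)*(k + 3)*(k + 4)).
Check: Δs_k = (4*k**2 - 28*k - 3)/(k**4 + 14*k**3 + 71*k**2 + 154*k + 120). ✓

s_k = k*(-k**2 - 105*k + 70)/(24*(k + 2)*(k + 3)*(k + 4))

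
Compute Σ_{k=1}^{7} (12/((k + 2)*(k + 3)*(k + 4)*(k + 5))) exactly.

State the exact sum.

The ratio is (k + 2)/(k + 6).
Take A(k)=k + 2, B(k)=k + 6, C(k)=1.
Set up (k + 2)·f(k+1) − (k + 5)·f(k) − (1) = 0.
Degrees (1,1,0) ⇒ d ≤ 3.
Solve for f: f(k) = k*(k**2 + 9*k + 26)/72 (degree 3 ≤ 3).
Certificate R = B(k−1)f/C = k*(k + 5)*(k**2 + 9*k + 26)/72 gives s_k = k*(k**2 + 9*k + 26)/(6*(k + 2)*(k + 3)*(k + 4)).
Verify: 12/(k**4 + 14*k**3 + 71*k**2 + 154*k + 120) matches t_k.
Sum = s_(8) − s_(1); s_(8) = 9/55, s_(1) = 1/10 ⇒ 7/110.

Σ = 7/110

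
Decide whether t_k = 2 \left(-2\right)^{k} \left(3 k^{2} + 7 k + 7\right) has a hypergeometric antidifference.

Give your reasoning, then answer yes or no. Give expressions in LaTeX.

t_(k+1)/t_k = 2*(-3*k**2 - 13*k - 17)/(3*k**2 + 7*k + 7).
Factor: A=-2; B=1; C=k**2 + 7*k/3 + 7/3.
Key eq: (-2)·f(k+1) = (1)·f(k) + (k**2 + 7*k/3 + 7/3).
Bound: deg f ≤ 2.
Solving with deg f ≤ 2: f(k) = -(k**2 + k + 1)/3.
Get s_k = R·t_k = (-2)**(k + 1)*(k**2 + k + 1) with R(k) = B(k−1)f(k)/C(k) = -(k**2 + k + 1)/(3*k**2 + 7*k + 7).
Verify: 2*(-2)**k*(3*k**2 + 7*k + 7) matches t_k.

Yes. s_k = \left(-2\right)^{k + 1} \left(k^{2} + k + 1\right).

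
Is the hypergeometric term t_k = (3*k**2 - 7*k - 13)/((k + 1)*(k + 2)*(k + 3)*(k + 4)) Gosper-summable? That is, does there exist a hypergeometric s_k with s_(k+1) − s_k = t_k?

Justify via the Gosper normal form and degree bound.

Yes. s_k = k*(-k**2 - 12*k - 13)/(2*(k + 1)*(k + 2)*(k + 3)).

The ratio is (k + 1)*(7*k - 3*(k + 1)**2 + 20)/((k + 5)*(-3*k**2 + 7*k + 13)).
So A=k + 1 and B=k + 5, with C=k**2 - 7*k/3 - 13/3.
Need (k + 1)·f(k+1) − (k + 4)·f(k) = k**2 - 7*k/3 - 13/3.
deg f ≤ 3 (via 1,1,2).
A polynomial solution: f(k) = -k*(k**2 + 12*k + 13)/6.
R(k) = B(k−1)·f(k)/C(k) = -k*(k + 4)*(k**2 + 12*k + 13)/(2*(3*k**2 - 7*k - 13)); s_k = R·t_k = k*(-k**2 - 12*k - 13)/(2*(k + 1)*(k + 2)*(k + 3)).
Δs = (3*k**2 - 7*k - 13)/(k**4 + 10*k**3 + 35*k**2 + 50*k + 24), as required.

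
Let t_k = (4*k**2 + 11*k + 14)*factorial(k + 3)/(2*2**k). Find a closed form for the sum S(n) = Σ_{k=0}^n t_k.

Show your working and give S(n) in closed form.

S(n) = 6 + 2*n*factorial(n + 4)/2**n + 3*factorial(n + 4)/(2*2**n)

Compute t_(k+1)/t_k: get (k + 4)*(11*k + 4*(k + 1)**2 + 25)/(2*(4*k**2 + 11*k + 14)).
Gosper form: A/B · C(k+1)/C(k) with A=k/2 + 2, B=1, C=k**2 + 11*k/4 + 7/2.
Solve (k/2 + 2)·f(k+1) − (1)·f(k) = k**2 + 11*k/4 + 7/2.
Degrees (1,0,2) ⇒ d ≤ 1.
Solve for f: f(k) = (4*k - 1)/2 (degree 1 ≤ 1).
Get s_k = R·t_k = (4*k - 1)*factorial(k + 3)/2**k with R(k) = B(k−1)f(k)/C(k) = 2*(4*k - 1)/(4*k**2 + 11*k + 14).
Verify: (4*k**2 + 11*k + 14)*factorial(k + 3)/(2*2**k) matches t_k.
Telescope: S(n) = s_(n+1) − s_(0) = 2**(-n - 1)*(4*n + 3)*factorial(n + 4) − (-6) = 6 + 2*n*factorial(n + 4)/2**n + 3*factorial(n + 4)/(2*2**n).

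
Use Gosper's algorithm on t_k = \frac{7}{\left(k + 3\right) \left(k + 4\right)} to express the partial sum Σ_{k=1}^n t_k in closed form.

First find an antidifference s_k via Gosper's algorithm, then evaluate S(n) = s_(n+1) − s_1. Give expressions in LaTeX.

S(n) = \frac{7 n}{4 \left(n + 4\right)}

Ratio r(k) = (k + 3)/(k + 5).
So A=k + 3 and B=k + 5, with C=1.
f must satisfy (k + 3)·f(k+1) − (k + 4)·f(k) = 1.
Degrees (1,1,0) ⇒ d ≤ 1.
Solving with deg f ≤ 1: f(k) = k/3.
So s_k = (B(k−1)f/C)·t_k = (k*(k + 4)/3)·t_k = 7*k/(3*(k + 3)).
s_(k+1) − s_k = 7/(k**2 + 7*k + 12) = t_k.
s_(n+1) = 7*(n + 1)/(3*(n + 4)) and s_(1) = 7/12, so S(n) = 7*n/(4*(n + 4)).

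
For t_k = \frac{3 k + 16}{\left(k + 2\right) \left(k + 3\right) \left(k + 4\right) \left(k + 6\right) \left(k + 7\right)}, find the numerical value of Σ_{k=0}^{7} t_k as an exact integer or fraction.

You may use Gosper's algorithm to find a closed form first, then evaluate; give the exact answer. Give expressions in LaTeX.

Σ = 94/3465

The ratio is (k + 2)*(k + 6)*(3*k + 19)/((k + 5)*(k + 8)*(3*k + 16)).
Normal form (A,B,C) = (k + 2, k + 8, k**2 + 31*k/3 + 80/3).
Solve (k + 2)·f(k+1) − (k + 7)·f(k) = k**2 + 31*k/3 + 80/3.
d = 5 from the (1,1,2) case.
Solving with deg f ≤ 5: f(k) = k*(k + 4)*(k + 5)*(k**2 + 11*k + 36)/108.
Get s_k = R·t_k = k*(k**2 + 11*k + 36)/(36*(k**3 + 11*k**2 + 36*k + 36)) with R(k) = B(k−1)f(k)/C(k) = k*(k + 4)*(k + 7)*(k**2 + 11*k + 36)/(36*(3*k + 16)).
Δs = (3*k + 16)/(k**5 + 22*k**4 + 185*k**3 + 740*k**2 + 1404*k + 1008), as required.
Σ_(k=0)^(7) t_k = s_(8) − s_(0) = 94/3465 − (0) = 94/3465.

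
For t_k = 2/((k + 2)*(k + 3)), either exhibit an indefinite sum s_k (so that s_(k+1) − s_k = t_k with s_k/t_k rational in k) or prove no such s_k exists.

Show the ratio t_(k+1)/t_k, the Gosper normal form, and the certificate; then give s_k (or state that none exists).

The ratio is (k + 2)/(k + 4).
Factor: A=k + 2; B=k + 4; C=1.
Solve (k + 2)·f(k+1) − (k + 3)·f(k) = 1.
Degrees (1,1,0) ⇒ d ≤ 1.
Solving with deg f ≤ 1: f(k) = k/2.
So s_k = (B(k−1)f/C)·t_k = (k*(k + 3)/2)·t_k = k/(k + 2).
Check: Δs_k = 2/(k**2 + 5*k + 6). ✓

s_k = k/(k + 2)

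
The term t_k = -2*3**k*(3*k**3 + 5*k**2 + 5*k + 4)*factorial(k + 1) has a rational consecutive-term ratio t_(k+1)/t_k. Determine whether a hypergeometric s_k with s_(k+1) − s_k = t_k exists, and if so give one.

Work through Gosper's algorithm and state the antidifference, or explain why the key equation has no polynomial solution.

Compute t_(k+1)/t_k: get 3*(3*k**4 + 20*k**3 + 52*k**2 + 65*k + 34)/(3*k**3 + 5*k**2 + 5*k + 4).
Normal form (A,B,C) = (3*k + 6, 1, k**3 + 5*k**2/3 + 5*k/3 + 4/3).
Set up (3*k + 6)·f(k+1) − (1)·f(k) − (k**3 + 5*k**2/3 + 5*k/3 + 4/3) = 0.
Degrees (1,0,3) ⇒ d ≤ 2.
Solve for f: f(k) = (k**2 - 2*k + 2)/3 (degree 2 ≤ 2).
Certificate R = B(k−1)f/C = (k**2 - 2*k + 2)/(3*k**3 + 5*k**2 + 5*k + 4) gives s_k = -2*3**k*(k**2 - 2*k + 2)*factorial(k + 1).
s_(k+1) − s_k = -2*3**k*(3*k**3 + 5*k**2 + 5*k + 4)*factorial(k + 1) = t_k.

s_k = -2*3**k*(k**2 - 2*k + 2)*factorial(k + 1)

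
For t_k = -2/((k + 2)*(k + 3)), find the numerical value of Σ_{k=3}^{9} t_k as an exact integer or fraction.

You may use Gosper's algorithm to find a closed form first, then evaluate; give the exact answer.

Step 1: r(k) = (k + 2)/(k + 4).
Take A(k)=k + 2, B(k)=k + 4, C(k)=1.
Need (k + 2)·f(k+1) − (k + 3)·f(k) = 1.
deg f ≤ 1 (via 1,1,0).
A polynomial solution: f(k) = k/2.
Then R = B(k−1)f/C = k*(k + 3)/2, so s_k = R(k)·t_k = -k/(k + 2).
s_(k+1) − s_k = -2/(k**2 + 5*k + 6) = t_k.
Evaluate s at k=10 and k=3: -5/6 and -3/5; difference -7/30.

Σ = -7/30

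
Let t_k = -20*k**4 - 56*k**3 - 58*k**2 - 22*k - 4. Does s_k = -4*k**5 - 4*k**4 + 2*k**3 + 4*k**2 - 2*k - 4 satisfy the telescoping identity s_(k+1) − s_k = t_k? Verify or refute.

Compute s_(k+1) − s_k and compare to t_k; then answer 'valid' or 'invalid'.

s_(k+1) = -4*k**5 - 24*k**4 - 54*k**3 - 54*k**2 - 24*k - 8
s_(k+1) − s_k = -20*k**4 - 56*k**3 - 58*k**2 - 22*k - 4
(s_(k+1) − s_k) − t_k = 0

Valid — Δs_k = t_k.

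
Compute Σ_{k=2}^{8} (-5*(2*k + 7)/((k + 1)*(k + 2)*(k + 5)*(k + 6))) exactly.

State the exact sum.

t_(k+1)/t_k = (k + 1)*(k + 5)*(2*k + 9)/((k + 3)*(k + 7)*(2*k + 7)).
Factor: A=k + 1; B=k + 7; C=k**3 + 21*k**2/2 + 73*k/2 + 42.
Need (k + 1)·f(k+1) − (k + 6)·f(k) = k**3 + 21*k**2/2 + 73*k/2 + 42.
d = 5 from the (1,1,3) case.
A polynomial solution: f(k) = k*(k + 2)*(k + 3)*(k + 4)*(k + 6)/10.
Get s_k = R·t_k = k*(-k - 6)/(k**2 + 6*k + 5) with R(k) = B(k−1)f(k)/C(k) = k*(k + 2)*(k + 6)**2/(5*(2*k + 7)).
Check: Δs_k = 5*(-2*k - 7)/(k**4 + 14*k**3 + 65*k**2 + 112*k + 60). ✓
Evaluate s at k=9 and k=2: -27/28 and -16/21; difference -17/84.

Σ = -17/84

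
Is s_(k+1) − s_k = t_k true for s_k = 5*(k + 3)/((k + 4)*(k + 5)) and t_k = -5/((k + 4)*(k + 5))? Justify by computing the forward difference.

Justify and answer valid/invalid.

s_(k+1) = 5*(k + 4)/((k + 5)*(k + 6))
s_(k+1) − s_k = 5*(-k - 2)/(k**3 + 15*k**2 + 74*k + 120)
(s_(k+1) − s_k) − t_k = 20/(k**3 + 15*k**2 + 74*k + 120)

Invalid: residual 20/(k**3 + 15*k**2 + 74*k + 120) ≠ 0.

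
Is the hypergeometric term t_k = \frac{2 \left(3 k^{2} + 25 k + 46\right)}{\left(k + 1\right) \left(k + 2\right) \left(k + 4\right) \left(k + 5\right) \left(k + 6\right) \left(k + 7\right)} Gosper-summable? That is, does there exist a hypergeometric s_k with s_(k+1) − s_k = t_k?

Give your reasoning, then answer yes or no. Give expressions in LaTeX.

Ratio r(k) = (k + 1)*(k + 4)*(25*k + 3*(k + 1)**2 + 71)/((k + 3)*(k + 8)*(3*k**2 + 25*k + 46)).
Take A(k)=k + 1, B(k)=k + 8, C(k)=k**3 + 34*k**2/3 + 121*k/3 + 46.
Set up (k + 1)·f(k+1) − (k + 7)·f(k) − (k**3 + 34*k**2/3 + 121*k/3 + 46) = 0.
From deg A=1, deg B=1, deg C=3: d=6.
Coefficient equations give f(k) = k*(k + 2)*(k + 3)*(k + 5)*(k**2 + 11*k + 34)/72.
Then R = B(k−1)f/C = k*(k + 2)*(k + 5)*(k + 7)*(k**2 + 11*k + 34)/(24*(3*k**2 + 25*k + 46)), so s_k = R(k)·t_k = k*(k**2 + 11*k + 34)/(12*(k**3 + 11*k**2 + 34*k + 24)).
Δs = 2*(3*k**2 + 25*k + 46)/(k**6 + 25*k**5 + 247*k**4 + 1219*k**3 + 3112*k**2 + 3796*k + 1680), as required.

Yes. s_k = \frac{k \left(k^{2} + 11 k + 34\right)}{12 \left(k^{3} + 11 k^{2} + 34 k + 24\right)}.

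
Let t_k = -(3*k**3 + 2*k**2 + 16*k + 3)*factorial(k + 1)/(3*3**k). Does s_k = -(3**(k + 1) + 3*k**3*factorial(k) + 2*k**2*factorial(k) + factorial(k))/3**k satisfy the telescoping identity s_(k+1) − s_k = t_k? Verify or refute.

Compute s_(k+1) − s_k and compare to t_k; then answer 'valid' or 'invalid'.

s_(k+1) = -(9*3**k + 3*k**4*factorial(k) + 14*k**3*factorial(k) + 24*k**2*factorial(k) + 19*k*factorial(k) + 6*factorial(k))/(3*3**k)
s_(k+1) − s_k = -(3*k**3 + 2*k**2 + 16*k + 3)*factorial(k + 1)/(3*3**k)
(s_(k+1) − s_k) − t_k = 0

Valid: the claim telescopes to t_k.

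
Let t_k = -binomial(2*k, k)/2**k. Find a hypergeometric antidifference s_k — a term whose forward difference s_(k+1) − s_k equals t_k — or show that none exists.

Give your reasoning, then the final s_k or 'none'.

none (Gosper's algorithm certifies no s_k)

Ratio r(k) = (2*k + 1)/(k + 1).
Normal form (A,B,C) = (2*k + 1, k + 1, 1).
Set up (2*k + 1)·f(k+1) − (k)·f(k) − (1) = 0.
Bound: deg f ≤ -1.
d = -1 < 0 ⇒ no nonzero polynomial f; not summable.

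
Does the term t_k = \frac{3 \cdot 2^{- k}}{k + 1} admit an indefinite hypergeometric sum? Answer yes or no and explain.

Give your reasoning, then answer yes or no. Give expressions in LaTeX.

No — negative degree bound, so no certificate f.

The ratio is (k + 1)/(2*(k + 2)).
So A=k/2 + 1/2 and B=k + 2, with C=1.
f must satisfy (k/2 + 1/2)·f(k+1) − (k + 1)·f(k) = 1.
deg f ≤ -1 (via 1,1,0).
d = -1 < 0 ⇒ no nonzero polynomial f; not summable.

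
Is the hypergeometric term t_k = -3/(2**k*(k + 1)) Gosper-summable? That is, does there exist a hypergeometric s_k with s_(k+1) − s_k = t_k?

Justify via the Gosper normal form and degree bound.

No. Not Gosper-summable.

t_(k+1)/t_k = (k + 1)/(2*(k + 2)).
Take A(k)=k/2 + 1/2, B(k)=k + 2, C(k)=1.
Key eq: (k/2 + 1/2)·f(k+1) = (k + 1)·f(k) + (1).
From deg A=1, deg B=1, deg C=0: d=-1.
deg f ≤ -1 is impossible — no certificate.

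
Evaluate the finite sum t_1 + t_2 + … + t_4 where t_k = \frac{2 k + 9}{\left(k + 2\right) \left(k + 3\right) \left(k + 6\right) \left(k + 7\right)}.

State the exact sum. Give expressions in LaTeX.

Σ = 8/231

Compute t_(k+1)/t_k: get (k + 2)*(k + 6)*(2*k + 11)/((k + 4)*(k + 8)*(2*k + 9)).
Factor: A=k + 2; B=k + 8; C=k**3 + 27*k**2/2 + 121*k/2 + 90.
Set up (k + 2)·f(k+1) − (k + 7)·f(k) − (k**3 + 27*k**2/2 + 121*k/2 + 90) = 0.
Bound: deg f ≤ 5.
Coefficient equations give f(k) = k*(k + 3)*(k + 4)*(k + 5)*(k + 8)/24.
Get s_k = R·t_k = k*(k + 8)/(12*(k**2 + 8*k + 12)) with R(k) = B(k−1)f(k)/C(k) = k*(k + 3)*(k + 7)*(k + 8)/(12*(2*k + 9)).
Check: Δs_k = (2*k + 9)/(k**4 + 18*k**3 + 113*k**2 + 288*k + 252). ✓
Telescoping: Σ = s_(5) − s_(1) = 65/924 − (1/28) = 8/231.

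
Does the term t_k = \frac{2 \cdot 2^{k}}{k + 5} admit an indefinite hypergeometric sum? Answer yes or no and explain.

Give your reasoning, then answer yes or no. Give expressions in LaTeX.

Step 1: r(k) = 2*(k + 5)/(k + 6).
Normal form (A,B,C) = (2*k + 10, k + 6, 1).
Set up (2*k + 10)·f(k+1) − (k + 5)·f(k) − (1) = 0.
deg f ≤ -1 (via 1,1,0).
Negative degree bound (-1): no f exists, t_k not Gosper-summable.

No — key equation has no polynomial f.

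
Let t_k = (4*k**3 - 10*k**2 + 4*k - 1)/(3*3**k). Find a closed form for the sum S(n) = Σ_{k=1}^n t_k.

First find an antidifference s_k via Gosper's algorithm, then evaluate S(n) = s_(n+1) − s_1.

Step 1: r(k) = (4*k**3 + 2*k**2 - 4*k - 3)/(3*(4*k**3 - 10*k**2 + 4*k - 1)).
Gosper form: A/B · C(k+1)/C(k) with A=1/3, B=1, C=k**3 - 5*k**2/2 + k - 1/4.
Set up (1/3)·f(k+1) − (1)·f(k) − (k**3 - 5*k**2/2 + k - 1/4) = 0.
From deg A=0, deg B=0, deg C=3: d=3.
Solving with deg f ≤ 3: f(k) = -3*(2*k**3 - 2*k**2 + 3*k + 1)/4.
Then R = B(k−1)f/C = -3*(2*k**3 - 2*k**2 + 3*k + 1)/(4*k**3 - 10*k**2 + 4*k - 1), so s_k = R(k)·t_k = (-2*k**3 + 2*k**2 - 3*k - 1)/3**k.
Check: Δs_k = (4*k**3 - 10*k**2 + 4*k - 1)/(3*3**k). ✓
Evaluate: s_(n+1) = 3**(-n - 1)*(-2*n**3 - 4*n**2 - 5*n - 4); subtract s_(1) = -4/3 ⇒ S(n) = 3**(-n - 1)*(4*3**n - 2*n**3 - 4*n**2 - 5*n - 4).

S(n) = 3**(-n - 1)*(4*3**n - 2*n**3 - 4*n**2 - 5*n - 4)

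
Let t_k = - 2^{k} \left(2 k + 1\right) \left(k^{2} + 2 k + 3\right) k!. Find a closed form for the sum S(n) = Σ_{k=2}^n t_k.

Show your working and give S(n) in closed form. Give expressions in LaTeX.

S(n) = - 2 \cdot 2^{n} n^{3} n! - 6 \cdot 2^{n} n^{2} n! - 8 \cdot 2^{n} n n! - 4 \cdot 2^{n} n! + 40

Step 1: r(k) = 2*(k + 1)*(2*k + 3)*(2*k + (k + 1)**2 + 5)/((2*k + 1)*(k**2 + 2*k + 3)).
Normal form (A,B,C) = (2*k + 2, 1, k**3 + 5*k**2/2 + 4*k + 3/2).
Key eq: (2*k + 2)·f(k+1) = (1)·f(k) + (k**3 + 5*k**2/2 + 4*k + 3/2).
Bound: deg f ≤ 2.
Coefficient equations give f(k) = (k**2 + 1)/2.
Get s_k = R·t_k = -2**k*(k**2 + 1)*factorial(k) with R(k) = B(k−1)f(k)/C(k) = (k**2 + 1)/((2*k + 1)*(k**2 + 2*k + 3)).
Verify: -2**k*(2*k + 1)*(k**2 + 2*k + 3)*factorial(k) matches t_k.
Telescope: S(n) = s_(n+1) − s_(2) = -2**(n + 1)*(n**2 + 2*n + 2)*factorial(n + 1) − (-40) = -2*2**n*n**3*factorial(n) - 6*2**n*n**2*factorial(n) - 8*2**n*n*factorial(n) - 4*2**n*factorial(n) + 40.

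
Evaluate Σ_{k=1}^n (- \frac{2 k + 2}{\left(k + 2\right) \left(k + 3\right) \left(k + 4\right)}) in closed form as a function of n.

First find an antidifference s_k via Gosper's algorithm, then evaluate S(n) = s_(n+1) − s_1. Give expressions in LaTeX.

S(n) = \frac{n \left(- 5 n - 11\right)}{12 \left(n^{2} + 7 n + 12\right)}

r(k) = (k + 2)**2/((k + 1)*(k + 5)) after simplifying.
Take A(k)=k + 2, B(k)=k + 5, C(k)=k + 1.
f must satisfy (k + 2)·f(k+1) − (k + 4)·f(k) = k + 1.
Bound: deg f ≤ 2.
Match coefficients ⇒ f(k) = k*(k + 1)/4.
Then R = B(k−1)f/C = k*(k + 4)/4, so s_k = R(k)·t_k = -k*(k + 1)/(2*(k + 2)*(k + 3)).
s_(k+1) − s_k = 2*(-k - 1)/(k**3 + 9*k**2 + 26*k + 24) = t_k.
Telescope: S(n) = s_(n+1) − s_(1) = (-n**2 - 3*n - 2)/(2*(n**2 + 7*n + 12)) − (-1/12) = n*(-5*n - 11)/(12*(n**2 + 7*n + 12)).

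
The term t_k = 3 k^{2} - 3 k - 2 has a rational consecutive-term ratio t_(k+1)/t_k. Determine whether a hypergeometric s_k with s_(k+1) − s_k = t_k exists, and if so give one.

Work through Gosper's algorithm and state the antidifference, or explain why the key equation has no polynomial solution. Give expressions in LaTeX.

t_(k+1)/t_k = (3*k**2 + 3*k - 2)/(3*k**2 - 3*k - 2).
Factor: A=1; B=1; C=k**2 - k - 2/3.
Set up (1)·f(k+1) − (1)·f(k) − (k**2 - k - 2/3) = 0.
d = 3 from the (0,0,2) case.
Solving with deg f ≤ 3: f(k) = k**2*(k - 3)/3.
So s_k = (B(k−1)f/C)·t_k = (k**2*(k - 3)/(3*k**2 - 3*k - 2))·t_k = k**2*(k - 3).
s_(k+1) − s_k = 3*k**2 - 3*k - 2 = t_k.

s_k = k^{2} \left(k - 3\right)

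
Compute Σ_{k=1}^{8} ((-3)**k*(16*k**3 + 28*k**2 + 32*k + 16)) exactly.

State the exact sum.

Ratio r(k) = 3*(-4*k**3 - 19*k**2 - 34*k - 23)/(4*k**3 + 7*k**2 + 8*k + 4).
A = -3, B = 1, C = k**3 + 7*k**2/4 + 2*k + 1.
Set up (-3)·f(k+1) − (1)·f(k) − (k**3 + 7*k**2/4 + 2*k + 1) = 0.
d = 3 from the (0,0,3) case.
A polynomial solution: f(k) = -(4*k**3 - 2*k**2 + 2*k + 1)/16.
Then R = B(k−1)f/C = -(4*k**3 - 2*k**2 + 2*k + 1)/(4*(4*k**3 + 7*k**2 + 8*k + 4)), so s_k = R(k)·t_k = (-3)**k*(-4*k**3 + 2*k**2 - 2*k - 1).
Δs = (-3)**k*(16*k**3 + 28*k**2 + 32*k + 16), as required.
Sum = s_(9) − s_(1); s_(9) = 54580959, s_(1) = 15 ⇒ 54580944.

Σ = 54580944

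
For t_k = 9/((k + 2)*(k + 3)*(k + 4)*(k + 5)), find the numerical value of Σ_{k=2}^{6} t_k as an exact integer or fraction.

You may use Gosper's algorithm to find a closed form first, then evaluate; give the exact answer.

Compute t_(k+1)/t_k: get (k + 2)/(k + 6).
A = k + 2, B = k + 6, C = 1.
Key eq: (k + 2)·f(k+1) = (k + 5)·f(k) + (1).
Bound: deg f ≤ 3.
Coefficient equations give f(k) = k*(k**2 + 9*k + 26)/72.
Then R = B(k−1)f/C = k*(k + 5)*(k**2 + 9*k + 26)/72, so s_k = R(k)·t_k = k*(k**2 + 9*k + 26)/(8*(k + 2)*(k + 3)*(k + 4)).
s_(k+1) − s_k = 9/(k**4 + 14*k**3 + 71*k**2 + 154*k + 120) = t_k.
Σ_(k=2)^(6) t_k = s_(7) − s_(2) = 161/1320 − (1/10) = 29/1320.

Σ = 29/1320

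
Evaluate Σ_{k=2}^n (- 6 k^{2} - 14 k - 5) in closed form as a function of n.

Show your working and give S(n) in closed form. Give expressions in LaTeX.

Step 1: r(k) = (6*k**2 + 26*k + 25)/(6*k**2 + 14*k + 5).
Factor: A=1; B=1; C=k**2 + 7*k/3 + 5/6.
Need (1)·f(k+1) − (1)·f(k) = k**2 + 7*k/3 + 5/6.
Bound: deg f ≤ 3.
Match coefficients ⇒ f(k) = k*(2*k**2 + 4*k - 1)/6.
Then R = B(k−1)f/C = k*(2*k**2 + 4*k - 1)/(6*k**2 + 14*k + 5), so s_k = R(k)·t_k = k*(-2*k**2 - 4*k + 1).
Verify: -6*k**2 - 14*k - 5 matches t_k.
Telescope: S(n) = s_(n+1) − s_(2) = -2*n**3 - 10*n**2 - 13*n - 5 − (-30) = -2*n**3 - 10*n**2 - 13*n + 25.

S(n) = - 2 n^{3} - 10 n^{2} - 13 n + 25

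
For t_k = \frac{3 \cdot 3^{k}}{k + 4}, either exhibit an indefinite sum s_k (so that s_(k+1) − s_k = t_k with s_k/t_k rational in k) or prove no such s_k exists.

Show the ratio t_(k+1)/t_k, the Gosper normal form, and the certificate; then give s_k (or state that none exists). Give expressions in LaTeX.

none (Gosper's algorithm certifies no s_k)

Ratio r(k) = 3*(k + 4)/(k + 5).
Take A(k)=3*k + 12, B(k)=k + 5, C(k)=1.
Solve (3*k + 12)·f(k+1) − (k + 4)·f(k) = 1.
deg f ≤ -1 (via 1,1,0).
Negative degree bound (-1): no f exists, t_k not Gosper-summable.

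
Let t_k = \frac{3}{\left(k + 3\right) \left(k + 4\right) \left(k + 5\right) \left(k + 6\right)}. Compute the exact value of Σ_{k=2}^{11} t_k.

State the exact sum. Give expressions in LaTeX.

Σ = 43/9520

Compute t_(k+1)/t_k: get (k + 3)/(k + 7).
Gosper form: A/B · C(k+1)/C(k) with A=k + 3, B=k + 7, C=1.
Key eq: (k + 3)·f(k+1) = (k + 6)·f(k) + (1).
d = 3 from the (1,1,0) case.
Solve for f: f(k) = k*(k**2 + 12*k + 47)/180 (degree 3 ≤ 3).
Then R = B(k−1)f/C = k*(k + 6)*(k**2 + 12*k + 47)/180, so s_k = R(k)·t_k = k*(k**2 + 12*k + 47)/(60*(k + 3)*(k + 4)*(k + 5)).
s_(k+1) − s_k = 3/(k**4 + 18*k**3 + 119*k**2 + 342*k + 360) = t_k.
Σ_(k=2)^(11) t_k = s_(12) − s_(2) = 67/4080 − (1/84) = 43/9520.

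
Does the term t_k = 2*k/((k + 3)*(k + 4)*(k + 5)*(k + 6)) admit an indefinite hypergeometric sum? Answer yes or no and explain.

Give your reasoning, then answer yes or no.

t_(k+1)/t_k = (k + 1)*(k + 3)/(k*(k + 7)).
Take A(k)=k + 3, B(k)=k + 7, C(k)=k.
Key eq: (k + 3)·f(k+1) = (k + 6)·f(k) + (k).
deg f ≤ 3 (via 1,1,1).
Match coefficients ⇒ f(k) = k*(k - 1)*(k + 13)/120.
So s_k = (B(k−1)f/C)·t_k = ((k - 1)*(k + 6)*(k + 13)/120)·t_k = k*(k**2 + 12*k - 13)/(60*(k + 3)*(k + 4)*(k + 5)).
Δs = 2*k/(k**4 + 18*k**3 + 119*k**2 + 342*k + 360), as required.

Yes. s_k = k*(k**2 + 12*k - 13)/(60*(k + 3)*(k + 4)*(k + 5)).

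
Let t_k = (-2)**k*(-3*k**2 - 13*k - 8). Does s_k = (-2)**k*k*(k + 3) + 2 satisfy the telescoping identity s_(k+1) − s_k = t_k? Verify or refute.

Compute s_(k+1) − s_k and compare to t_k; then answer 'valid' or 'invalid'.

s_(k+1) = -2*(-2)**k*(k + 1)*(k + 4) + 2
s_(k+1) − s_k = (-2)**k*(-3*k**2 - 13*k - 8)
(s_(k+1) − s_k) − t_k = 0

Valid: the claim telescopes to t_k.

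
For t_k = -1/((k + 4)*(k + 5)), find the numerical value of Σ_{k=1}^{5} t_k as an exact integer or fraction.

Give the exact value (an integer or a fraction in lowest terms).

r(k) = (k + 4)/(k + 6) after simplifying.
Take A(k)=k + 4, B(k)=k + 6, C(k)=1.
Set up (k + 4)·f(k+1) − (k + 5)·f(k) − (1) = 0.
Degrees (1,1,0) ⇒ d ≤ 1.
Match coefficients ⇒ f(k) = k/4.
Certificate R = B(k−1)f/C = k*(k + 5)/4 gives s_k = -k/(4*k + 16).
s_(k+1) − s_k = -1/(k**2 + 9*k + 20) = t_k.
Sum = s_(6) − s_(1); s_(6) = -3/20, s_(1) = -1/20 ⇒ -1/10.

Σ = -1/10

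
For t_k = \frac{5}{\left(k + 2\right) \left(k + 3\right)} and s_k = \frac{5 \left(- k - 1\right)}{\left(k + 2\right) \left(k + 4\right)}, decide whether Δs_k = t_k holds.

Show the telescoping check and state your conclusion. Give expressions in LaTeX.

Invalid: residual \frac{15 \left(- 2 k - 7\right)}{k^{4} + 14 k^{3} + 71 k^{2} + 154 k + 120} ≠ 0.

s_(k+1) = 5*(-k - 2)/((k + 3)*(k + 5))
s_(k+1) − s_k = 5*(k**2 + 3*k - 1)/(k**4 + 14*k**3 + 71*k**2 + 154*k + 120)
(s_(k+1) − s_k) − t_k = 15*(-2*k - 7)/(k**4 + 14*k**3 + 71*k**2 + 154*k + 120)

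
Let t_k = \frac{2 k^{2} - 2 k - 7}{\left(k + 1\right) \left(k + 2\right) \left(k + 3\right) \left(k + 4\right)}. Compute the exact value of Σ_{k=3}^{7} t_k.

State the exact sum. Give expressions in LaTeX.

Compute t_(k+1)/t_k: get (k + 1)*(2*k - 2*(k + 1)**2 + 9)/((k + 5)*(-2*k**2 + 2*k + 7)).
Gosper form: A/B · C(k+1)/C(k) with A=k + 1, B=k + 5, C=k**2 - k - 7/2.
Need (k + 1)·f(k+1) − (k + 4)·f(k) = k**2 - k - 7/2.
Bound: deg f ≤ 3.
Solving with deg f ≤ 3: f(k) = -k*(k**2 + 18*k + 23)/12.
So s_k = (B(k−1)f/C)·t_k = (-k*(k + 4)*(k**2 + 18*k + 23)/(6*(2*k**2 - 2*k - 7)))·t_k = k*(-k**2 - 18*k - 23)/(6*(k + 1)*(k + 2)*(k + 3)).
s_(k+1) − s_k = (2*k**2 - 2*k - 7)/(k**4 + 10*k**3 + 35*k**2 + 50*k + 24) = t_k.
Sum = s_(8) − s_(3); s_(8) = -14/45, s_(3) = -43/120 ⇒ 17/360.

Σ = 17/360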